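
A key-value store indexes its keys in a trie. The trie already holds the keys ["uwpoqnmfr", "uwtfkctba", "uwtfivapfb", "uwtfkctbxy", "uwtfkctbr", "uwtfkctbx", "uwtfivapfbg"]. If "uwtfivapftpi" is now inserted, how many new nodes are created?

Walking "uwtfivapftpi" from the root, the first 9 characters ("uwtfivapf") follow existing edges; "t" is the first miss.
Each of the 3 remaining characters creates one node.

3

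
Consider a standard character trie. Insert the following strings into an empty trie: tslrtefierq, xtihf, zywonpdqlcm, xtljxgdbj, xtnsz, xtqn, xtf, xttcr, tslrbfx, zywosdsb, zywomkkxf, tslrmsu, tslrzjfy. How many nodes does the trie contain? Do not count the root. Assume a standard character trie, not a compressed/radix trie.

62

Insert word by word; a character creates a node only if that edge doesn't already exist:
  "tslrtefierq" → 11 new (t, s, l, r, t, e, f, i, e, r, q)
  "xtihf" → 5 new (x, t, i, h, f)
  "zywonpdqlcm" → 11 new (z, y, w, o, n, p, d, q, l, c, m)
  "xtljxgdbj" → prefix "xt" already present; 7 new (l, j, x, g, d, b, j)
  "xtnsz" → prefix "xt" already present; 3 new (n, s, z)
  "xtqn" → prefix "xt" already present; 2 new (q, n)
  "xtf" → prefix "xt" already present; 1 new (f)
  "xttcr" → prefix "xt" already present; 3 new (t, c, r)
  "tslrbfx" → prefix "tslr" already present; 3 new (b, f, x)
  "zywosdsb" → prefix "zywo" already present; 4 new (s, d, s, b)
  "zywomkkxf" → prefix "zywo" already present; 5 new (m, k, k, x, f)
  "tslrmsu" → prefix "tslr" already present; 3 new (m, s, u)
  "tslrzjfy" → prefix "tslr" already present; 4 new (z, j, f, y)
Total nodes = 11 + 5 + 11 + 7 + 3 + 2 + 1 + 3 + 3 + 4 + 5 + 3 + 4 = 62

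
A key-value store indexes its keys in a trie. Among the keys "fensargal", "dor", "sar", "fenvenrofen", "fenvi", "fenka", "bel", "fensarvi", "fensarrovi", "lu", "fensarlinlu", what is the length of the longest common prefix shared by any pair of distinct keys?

6

The deepest shared node is where two words last agree before diverging.
"fensargal" and "fensarlinlu" agree on "fensar" (6 characters) before diverging; nothing deeper is shared.
Longest shared-prefix length: 6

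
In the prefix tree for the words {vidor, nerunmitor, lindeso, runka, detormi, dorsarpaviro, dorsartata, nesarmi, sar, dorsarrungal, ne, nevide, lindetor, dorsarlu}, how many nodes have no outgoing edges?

A leaf is a node with no children — equivalently, the end of a word that is not a proper prefix of any other stored word.
Those words: "detormi", "dorsarlu", "dorsarpaviro", "dorsarrungal", "dorsartata", "lindeso", "lindetor", "nerunmitor", "nesarmi", "nevide", "runka", "sar", "vidor"
Leaf count: 13

13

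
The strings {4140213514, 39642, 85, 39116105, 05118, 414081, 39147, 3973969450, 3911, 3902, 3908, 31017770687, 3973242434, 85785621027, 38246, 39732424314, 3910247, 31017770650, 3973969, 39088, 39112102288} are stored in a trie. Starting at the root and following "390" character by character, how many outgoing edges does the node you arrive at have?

2

Walk "390" from the root, arriving at one node.
Distinct next characters after "390": 2, 8.
That node has 2 child edges.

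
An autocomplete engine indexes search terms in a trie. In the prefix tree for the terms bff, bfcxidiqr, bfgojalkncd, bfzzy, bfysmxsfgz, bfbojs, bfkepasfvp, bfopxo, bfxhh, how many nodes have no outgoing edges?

9

A leaf is a node with no children — equivalently, the end of a word that is not a proper prefix of any other stored word.
Those words: "bfbojs", "bfcxidiqr", "bff", "bfgojalkncd", "bfkepasfvp", "bfopxo", "bfxhh", "bfysmxsfgz", "bfzzy"
Leaf count: 9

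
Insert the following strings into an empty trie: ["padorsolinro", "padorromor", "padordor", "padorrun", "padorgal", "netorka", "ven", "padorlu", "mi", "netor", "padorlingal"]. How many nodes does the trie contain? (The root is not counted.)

Trace insertions, counting only characters that open a new branch:
  "padorsolinro" → 12 new (p, a, d, o, r, s, o, l, i, n, r, o)
  "padorromor" → prefix "pador" already present; 5 new (r, o, m, o, r)
  "padordor" → prefix "pador" already present; 3 new (d, o, r)
  "padorrun" → prefix "padorr" already present; 2 new (u, n)
  "padorgal" → prefix "pador" already present; 3 new (g, a, l)
  "netorka" → 7 new (n, e, t, o, r, k, a)
  "ven" → 3 new (v, e, n)
  "padorlu" → prefix "pador" already present; 2 new (l, u)
  "mi" → 2 new (m, i)
  "netor" → prefix "netor" already present; 0 new (none)
  "padorlingal" → prefix "padorl" already present; 5 new (i, n, g, a, l)
Total nodes = 12 + 5 + 3 + 2 + 3 + 7 + 3 + 2 + 2 + 0 + 5 = 44

44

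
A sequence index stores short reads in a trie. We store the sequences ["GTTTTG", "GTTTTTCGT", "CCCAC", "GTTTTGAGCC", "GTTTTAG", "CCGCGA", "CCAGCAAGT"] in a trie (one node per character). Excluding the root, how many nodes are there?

32

Trie structure (* marks end of a word):
(root)
├─ C
│  └─ C
│     ├─ A
│     │  └─ G
│     │     └─ C
│     │        └─ A
│     │           └─ A
│     │              └─ G
│     │                 └─ T *
│     ├─ C
│     │  └─ A
│     │     └─ C *
│     └─ G
│        └─ C
│           └─ G
│              └─ A *
└─ G
   └─ T
      └─ T
         └─ T
            └─ T
               ├─ A
               │  └─ G *
               ├─ G *
               │  └─ A
               │     └─ G
               │        └─ C
               │           └─ C *
               └─ T
                  └─ C
                     └─ G
                        └─ T *
Counting every labelled node above: 32.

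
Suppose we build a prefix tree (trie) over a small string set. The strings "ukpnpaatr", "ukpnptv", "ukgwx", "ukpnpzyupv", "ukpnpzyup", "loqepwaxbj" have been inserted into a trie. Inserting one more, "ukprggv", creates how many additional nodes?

"ukp" is already a path in the trie; the remaining "rggv" must be added.
Each of the 4 remaining characters creates one node.

4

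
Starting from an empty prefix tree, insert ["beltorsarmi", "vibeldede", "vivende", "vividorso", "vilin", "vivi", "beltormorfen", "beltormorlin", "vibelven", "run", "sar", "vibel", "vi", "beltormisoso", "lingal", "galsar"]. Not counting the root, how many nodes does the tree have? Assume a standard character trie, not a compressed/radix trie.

69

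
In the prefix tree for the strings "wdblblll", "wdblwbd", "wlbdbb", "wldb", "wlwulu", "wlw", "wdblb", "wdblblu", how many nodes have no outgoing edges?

Leaves are exactly the stored words that no other stored word extends.
Those words: "wdblblll", "wdblblu", "wdblwbd", "wlbdbb", "wldb", "wlwulu"
Leaf count: 6

6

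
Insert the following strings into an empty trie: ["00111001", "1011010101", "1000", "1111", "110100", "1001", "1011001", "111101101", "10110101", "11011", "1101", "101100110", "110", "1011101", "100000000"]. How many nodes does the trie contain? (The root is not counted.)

Count nodes per top-level branch (shared prefixes stored once):
  '0'-branch (00111001): 8 nodes
  '1'-branch (1000, 100000000, 1001, 1011001, 101100110, 10110101, 1011010101, 1011101, 110, 1101, 110100, 11011, 1111, 111101101): 38 nodes
Sum: 46

46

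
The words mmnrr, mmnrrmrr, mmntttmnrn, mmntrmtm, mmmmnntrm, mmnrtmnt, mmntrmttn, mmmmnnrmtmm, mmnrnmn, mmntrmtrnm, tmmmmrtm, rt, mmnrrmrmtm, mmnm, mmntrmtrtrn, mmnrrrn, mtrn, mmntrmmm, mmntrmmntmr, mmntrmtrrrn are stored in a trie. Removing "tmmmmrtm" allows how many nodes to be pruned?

A node on "tmmmmrtm"'s path can go only if nothing else ends at it or branches off below it.
No other word shares any prefix with "tmmmmrtm", so all 8 of its nodes go.
Nodes removed: 8

8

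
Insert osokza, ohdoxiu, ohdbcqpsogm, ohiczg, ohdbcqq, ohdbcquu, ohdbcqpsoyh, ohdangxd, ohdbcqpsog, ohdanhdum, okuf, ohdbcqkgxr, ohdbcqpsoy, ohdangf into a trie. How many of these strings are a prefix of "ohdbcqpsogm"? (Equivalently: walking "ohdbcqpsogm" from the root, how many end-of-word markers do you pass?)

2

Check each prefix of "ohdbcqpsogm" against the stored set — each match is an end-marker on the path.
Prefixes of the query that are stored words: "ohdbcqpsog", "ohdbcqpsogm"
Count: 2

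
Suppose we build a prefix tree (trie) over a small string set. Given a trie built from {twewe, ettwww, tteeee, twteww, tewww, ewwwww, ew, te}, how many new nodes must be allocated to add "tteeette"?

"tteee" is already a path in the trie; the remaining "tte" must be added.
Each of the 3 remaining characters creates one node.

3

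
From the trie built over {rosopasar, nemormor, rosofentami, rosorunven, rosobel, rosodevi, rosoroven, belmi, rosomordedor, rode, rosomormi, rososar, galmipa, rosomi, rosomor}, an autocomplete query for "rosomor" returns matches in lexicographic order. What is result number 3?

rosomormi

Filter for "rosomor…" and sort: "rosomor", "rosomordedor", "rosomormi"
Position 3: rosomormi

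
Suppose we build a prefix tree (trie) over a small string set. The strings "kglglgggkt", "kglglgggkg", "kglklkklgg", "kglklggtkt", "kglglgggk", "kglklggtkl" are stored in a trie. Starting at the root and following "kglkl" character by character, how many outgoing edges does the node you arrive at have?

2

Walk "kglkl" from the root, arriving at one node.
Characters that immediately follow "kglkl" among the stored strings: {g, k}.
That node has 2 child edges.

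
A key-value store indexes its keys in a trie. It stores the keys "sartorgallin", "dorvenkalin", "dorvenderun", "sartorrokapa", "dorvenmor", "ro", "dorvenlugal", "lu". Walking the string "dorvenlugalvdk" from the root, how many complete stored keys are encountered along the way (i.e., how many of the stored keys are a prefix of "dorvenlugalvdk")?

1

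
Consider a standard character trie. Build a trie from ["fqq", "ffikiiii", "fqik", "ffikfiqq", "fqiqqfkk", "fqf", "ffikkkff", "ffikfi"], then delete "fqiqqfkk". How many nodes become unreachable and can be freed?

A node on "fqiqqfkk"'s path can go only if nothing else ends at it or branches off below it.
The suffix "qqfkk" (5 nodes) is used only by "fqiqqfkk"; the node for "fqi" still has the child "k", so pruning stops there.
Nodes removed: 5

5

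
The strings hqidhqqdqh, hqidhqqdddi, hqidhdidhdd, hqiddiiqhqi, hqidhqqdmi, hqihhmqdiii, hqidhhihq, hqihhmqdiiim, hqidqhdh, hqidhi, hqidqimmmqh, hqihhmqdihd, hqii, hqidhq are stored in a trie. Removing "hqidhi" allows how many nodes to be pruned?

After clearing the end-marker at "hqidhi", prune upward until reaching a node still needed by another word.
The suffix "i" (1 node) is used only by "hqidhi"; the node for "hqidh" still has the child "q", so pruning stops there.
Nodes removed: 1

1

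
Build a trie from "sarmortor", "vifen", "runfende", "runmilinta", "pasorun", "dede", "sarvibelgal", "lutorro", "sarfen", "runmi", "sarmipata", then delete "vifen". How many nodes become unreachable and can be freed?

After clearing the end-marker at "vifen", prune upward until reaching a node still needed by another word.
No other word shares any prefix with "vifen", so all 5 of its nodes go.
Nodes removed: 5

5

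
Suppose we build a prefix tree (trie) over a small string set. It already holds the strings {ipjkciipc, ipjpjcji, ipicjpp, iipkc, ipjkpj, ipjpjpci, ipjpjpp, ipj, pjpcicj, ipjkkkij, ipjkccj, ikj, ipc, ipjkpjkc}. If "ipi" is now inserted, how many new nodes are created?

0

"ipi" is already a full path in the trie; only an end-marker is added.
No new nodes are needed: 0.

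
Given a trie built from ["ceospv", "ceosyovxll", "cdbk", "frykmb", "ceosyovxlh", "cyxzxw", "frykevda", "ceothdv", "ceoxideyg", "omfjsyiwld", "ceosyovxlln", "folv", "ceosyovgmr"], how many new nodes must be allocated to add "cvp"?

2

Walking "cvp" from the root, the first 1 characters ("c") follow existing edges; "v" is the first miss.
Each of the 2 remaining characters creates one node.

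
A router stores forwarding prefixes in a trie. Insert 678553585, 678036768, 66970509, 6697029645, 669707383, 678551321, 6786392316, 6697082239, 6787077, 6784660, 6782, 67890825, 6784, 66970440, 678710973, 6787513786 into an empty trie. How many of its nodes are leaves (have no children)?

Leaves are exactly the stored words that no other stored word extends.
Those words: "6697029645", "66970440", "66970509", "669707383", "6697082239", "678036768", "6782", "6784660", "678551321", "678553585", "6786392316", "6787077", "678710973", "6787513786", "67890825"
Leaf count: 15

15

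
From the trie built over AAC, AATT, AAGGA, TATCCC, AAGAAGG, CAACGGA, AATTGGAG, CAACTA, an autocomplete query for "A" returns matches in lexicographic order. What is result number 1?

Filter for "A…" and sort: "AAC", "AAGAAGG", "AAGGA", "AATT", "AATTGGAG"
Position 1: AAC

AAC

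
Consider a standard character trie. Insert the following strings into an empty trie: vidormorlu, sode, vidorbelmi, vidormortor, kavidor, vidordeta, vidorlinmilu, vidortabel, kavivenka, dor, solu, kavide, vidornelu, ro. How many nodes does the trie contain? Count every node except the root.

Insert word by word; a character creates a node only if that edge doesn't already exist:
  "vidormorlu" → 10 new (v, i, d, o, r, m, o, r, l, u)
  "sode" → 4 new (s, o, d, e)
  "vidorbelmi" → prefix "vidor" already present; 5 new (b, e, l, m, i)
  "vidormortor" → prefix "vidormor" already present; 3 new (t, o, r)
  "kavidor" → 7 new (k, a, v, i, d, o, r)
  "vidordeta" → prefix "vidor" already present; 4 new (d, e, t, a)
  "vidorlinmilu" → prefix "vidor" already present; 7 new (l, i, n, m, i, l, u)
  "vidortabel" → prefix "vidor" already present; 5 new (t, a, b, e, l)
  "kavivenka" → prefix "kavi" already present; 5 new (v, e, n, k, a)
  "dor" → 3 new (d, o, r)
  "solu" → prefix "so" already present; 2 new (l, u)
  "kavide" → prefix "kavid" already present; 1 new (e)
  "vidornelu" → prefix "vidor" already present; 4 new (n, e, l, u)
  "ro" → 2 new (r, o)
Total nodes = 10 + 4 + 5 + 3 + 7 + 4 + 7 + 5 + 5 + 3 + 2 + 1 + 4 + 2 = 62

62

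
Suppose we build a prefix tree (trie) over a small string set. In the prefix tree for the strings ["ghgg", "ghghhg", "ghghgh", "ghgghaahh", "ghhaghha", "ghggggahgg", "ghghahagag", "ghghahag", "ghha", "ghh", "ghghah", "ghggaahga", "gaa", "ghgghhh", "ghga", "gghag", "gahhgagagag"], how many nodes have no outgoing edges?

12

Leaves are exactly the stored words that no other stored word extends.
Those words: "gaa", "gahhgagagag", "gghag", "ghga", "ghggaahga", "ghggggahgg", "ghgghaahh", "ghgghhh", "ghghahagag", "ghghgh", "ghghhg", "ghhaghha"
Leaf count: 12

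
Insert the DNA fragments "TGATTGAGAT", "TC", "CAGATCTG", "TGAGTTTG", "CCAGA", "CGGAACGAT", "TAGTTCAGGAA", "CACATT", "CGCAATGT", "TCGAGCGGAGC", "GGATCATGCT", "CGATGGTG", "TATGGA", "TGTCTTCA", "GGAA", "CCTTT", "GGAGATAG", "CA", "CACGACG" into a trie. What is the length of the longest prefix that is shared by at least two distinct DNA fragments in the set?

3

The deepest shared node is where two words last agree before diverging.
e.g. "CACATT" and "CACGACG" share the prefix "CAC" of length 3; no pair shares a longer one.
Longest shared-prefix length: 3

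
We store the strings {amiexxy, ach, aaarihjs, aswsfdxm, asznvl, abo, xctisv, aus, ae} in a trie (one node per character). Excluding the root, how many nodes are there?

38

Insert word by word; a character creates a node only if that edge doesn't already exist:
  "amiexxy" → 7 new (a, m, i, e, x, x, y)
  "ach" → prefix "a" already present; 2 new (c, h)
  "aaarihjs" → prefix "a" already present; 7 new (a, a, r, i, h, j, s)
  "aswsfdxm" → prefix "a" already present; 7 new (s, w, s, f, d, x, m)
  "asznvl" → prefix "as" already present; 4 new (z, n, v, l)
  "abo" → prefix "a" already present; 2 new (b, o)
  "xctisv" → 6 new (x, c, t, i, s, v)
  "aus" → prefix "a" already present; 2 new (u, s)
  "ae" → prefix "a" already present; 1 new (e)
Total nodes = 7 + 2 + 7 + 7 + 4 + 2 + 6 + 2 + 1 = 38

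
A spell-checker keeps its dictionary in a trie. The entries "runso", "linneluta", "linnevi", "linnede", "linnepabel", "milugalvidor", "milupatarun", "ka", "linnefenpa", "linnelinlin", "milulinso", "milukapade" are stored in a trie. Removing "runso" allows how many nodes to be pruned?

5

A node on "runso"'s path can go only if nothing else ends at it or branches off below it.
No other word shares any prefix with "runso", so all 5 of its nodes go.
Nodes removed: 5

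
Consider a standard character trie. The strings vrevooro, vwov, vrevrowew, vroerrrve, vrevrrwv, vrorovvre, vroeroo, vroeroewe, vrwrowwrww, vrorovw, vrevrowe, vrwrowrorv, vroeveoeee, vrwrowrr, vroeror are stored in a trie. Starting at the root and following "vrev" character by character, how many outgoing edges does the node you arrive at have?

Follow the path "vrev" to its node, then look at its outgoing edges.
Characters that immediately follow "vrev" among the stored strings: {o, r}.
That node has 2 child edges.

2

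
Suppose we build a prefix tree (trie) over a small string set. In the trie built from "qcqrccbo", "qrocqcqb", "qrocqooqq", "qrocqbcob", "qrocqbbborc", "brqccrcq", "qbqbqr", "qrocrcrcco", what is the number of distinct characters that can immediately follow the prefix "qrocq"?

3

Follow the path "qrocq" to its node, then look at its outgoing edges.
Distinct next characters after "qrocq": b, c, o.
That node has 3 child edges.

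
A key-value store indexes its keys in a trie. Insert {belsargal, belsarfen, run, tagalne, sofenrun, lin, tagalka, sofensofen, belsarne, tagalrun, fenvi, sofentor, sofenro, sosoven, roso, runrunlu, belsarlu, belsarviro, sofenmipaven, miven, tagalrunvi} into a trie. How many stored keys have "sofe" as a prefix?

5

Traverse to the node for "sofe", then collect every word in that subtree.
Words under "sofe": sofenmipaven, sofenro, sofenrun, sofensofen, sofentor
Count: 5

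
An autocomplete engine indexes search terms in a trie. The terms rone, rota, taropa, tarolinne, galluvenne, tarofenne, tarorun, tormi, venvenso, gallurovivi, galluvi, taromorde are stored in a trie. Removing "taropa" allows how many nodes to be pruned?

2

A node on "taropa"'s path can go only if nothing else ends at it or branches off below it.
The suffix "pa" (2 nodes) is used only by "taropa"; the node for "taro" still has the child "l", so pruning stops there.
Nodes removed: 2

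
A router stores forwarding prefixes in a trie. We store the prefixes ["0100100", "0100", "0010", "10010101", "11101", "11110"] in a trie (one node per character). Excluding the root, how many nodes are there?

24

Insert word by word; a character creates a node only if that edge doesn't already exist:
  "0100100" → 7 new (0, 1, 0, 0, 1, 0, 0)
  "0100" → prefix "0100" already present; 0 new (none)
  "0010" → prefix "0" already present; 3 new (0, 1, 0)
  "10010101" → 8 new (1, 0, 0, 1, 0, 1, 0, 1)
  "11101" → prefix "1" already present; 4 new (1, 1, 0, 1)
  "11110" → prefix "111" already present; 2 new (1, 0)
Total nodes = 7 + 0 + 3 + 8 + 4 + 2 = 24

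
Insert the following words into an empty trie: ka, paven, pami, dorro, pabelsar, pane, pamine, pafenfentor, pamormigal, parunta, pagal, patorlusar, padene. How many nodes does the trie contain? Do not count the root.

For each word, the new-node count is its length minus the longest prefix already in the trie:
  "ka" → 2 new (k, a)
  "paven" → 5 new (p, a, v, e, n)
  "pami" → prefix "pa" already present; 2 new (m, i)
  "dorro" → 5 new (d, o, r, r, o)
  "pabelsar" → prefix "pa" already present; 6 new (b, e, l, s, a, r)
  "pane" → prefix "pa" already present; 2 new (n, e)
  "pamine" → prefix "pami" already present; 2 new (n, e)
  "pafenfentor" → prefix "pa" already present; 9 new (f, e, n, f, e, n, t, o, r)
  "pamormigal" → prefix "pam" already present; 7 new (o, r, m, i, g, a, l)
  "parunta" → prefix "pa" already present; 5 new (r, u, n, t, a)
  "pagal" → prefix "pa" already present; 3 new (g, a, l)
  "patorlusar" → prefix "pa" already present; 8 new (t, o, r, l, u, s, a, r)
  "padene" → prefix "pa" already present; 4 new (d, e, n, e)
Total nodes = 2 + 5 + 2 + 5 + 6 + 2 + 2 + 9 + 7 + 5 + 3 + 8 + 4 = 60

60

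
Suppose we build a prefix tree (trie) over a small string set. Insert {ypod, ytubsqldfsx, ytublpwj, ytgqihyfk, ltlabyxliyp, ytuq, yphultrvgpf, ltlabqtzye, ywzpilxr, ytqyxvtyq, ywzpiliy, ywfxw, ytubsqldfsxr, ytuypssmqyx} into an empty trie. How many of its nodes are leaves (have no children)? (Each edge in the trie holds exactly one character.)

13

A leaf is a node with no children — equivalently, the end of a word that is not a proper prefix of any other stored word.
Those words: "ltlabqtzye", "ltlabyxliyp", "yphultrvgpf", "ypod", "ytgqihyfk", "ytqyxvtyq", "ytublpwj", "ytubsqldfsxr", "ytuq", "ytuypssmqyx", "ywfxw", "ywzpiliy", "ywzpilxr"
Leaf count: 13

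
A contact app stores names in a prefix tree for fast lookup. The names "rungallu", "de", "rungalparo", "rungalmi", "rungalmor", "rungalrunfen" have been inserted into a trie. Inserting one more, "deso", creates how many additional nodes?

2

"de" is already a path in the trie; the remaining "so" must be added.
So 4 − 2 = 2 new nodes.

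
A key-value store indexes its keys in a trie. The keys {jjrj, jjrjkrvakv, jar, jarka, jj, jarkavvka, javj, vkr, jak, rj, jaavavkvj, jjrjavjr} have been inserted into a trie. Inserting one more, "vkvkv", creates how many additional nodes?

3

Walking "vkvkv" from the root, the first 2 characters ("vk") follow existing edges; "v" is the first miss.
So 5 − 2 = 3 new nodes.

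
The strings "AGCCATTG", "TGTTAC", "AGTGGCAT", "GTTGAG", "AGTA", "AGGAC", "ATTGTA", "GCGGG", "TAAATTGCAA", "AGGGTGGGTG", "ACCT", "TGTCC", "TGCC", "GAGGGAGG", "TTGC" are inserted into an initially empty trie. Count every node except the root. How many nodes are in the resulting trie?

72

Count nodes per top-level branch (shared prefixes stored once):
  'A'-branch (ACCT, AGCCATTG, AGGAC, AGGGTGGGTG, AGTA, AGTGGCAT, ATTGTA): 33 nodes
  'G'-branch (GAGGGAGG, GCGGG, GTTGAG): 17 nodes
  'T'-branch (TAAATTGCAA, TGCC, TGTCC, TGTTAC, TTGC): 22 nodes
Sum: 72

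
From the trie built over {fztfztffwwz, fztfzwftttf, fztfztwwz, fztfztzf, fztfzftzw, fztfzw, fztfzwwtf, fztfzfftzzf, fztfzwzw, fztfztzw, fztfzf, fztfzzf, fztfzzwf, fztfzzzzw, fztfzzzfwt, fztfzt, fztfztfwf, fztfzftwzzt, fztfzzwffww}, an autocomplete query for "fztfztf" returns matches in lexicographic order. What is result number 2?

DFS of the "fztfztf" subtree visits, in order: "fztfztffwwz", "fztfztfwf"
The 2nd is fztfztfwf.

fztfztfwf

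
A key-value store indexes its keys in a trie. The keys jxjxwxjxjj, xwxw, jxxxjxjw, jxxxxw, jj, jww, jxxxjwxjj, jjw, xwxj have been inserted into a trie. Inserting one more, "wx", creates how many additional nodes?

2

"wx" shares no prefix with any stored word, so all 2 characters open new nodes.
2 − 0 = 2 new nodes.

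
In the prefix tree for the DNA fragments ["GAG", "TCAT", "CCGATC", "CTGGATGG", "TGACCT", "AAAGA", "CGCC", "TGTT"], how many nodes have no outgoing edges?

8

Leaves are exactly the stored words that no other stored word extends.
Those words: "AAAGA", "CCGATC", "CGCC", "CTGGATGG", "GAG", "TCAT", "TGACCT", "TGTT"
Leaf count: 8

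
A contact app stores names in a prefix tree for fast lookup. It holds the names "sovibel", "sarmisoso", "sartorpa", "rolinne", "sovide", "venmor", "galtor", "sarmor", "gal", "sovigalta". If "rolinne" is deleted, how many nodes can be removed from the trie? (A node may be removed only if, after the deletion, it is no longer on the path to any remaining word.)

7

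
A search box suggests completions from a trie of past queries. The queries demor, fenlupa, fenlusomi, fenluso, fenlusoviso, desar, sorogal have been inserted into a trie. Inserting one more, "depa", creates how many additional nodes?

"de" is already a path in the trie; the remaining "pa" must be added.
New nodes needed: |"depa"| − 2 = 4 − 2 = 2.

2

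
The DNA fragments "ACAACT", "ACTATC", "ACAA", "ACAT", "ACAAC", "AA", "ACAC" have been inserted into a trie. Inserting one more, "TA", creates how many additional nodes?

2

"TA" shares no prefix with any stored word, so all 2 characters open new nodes.
2 − 0 = 2 new nodes.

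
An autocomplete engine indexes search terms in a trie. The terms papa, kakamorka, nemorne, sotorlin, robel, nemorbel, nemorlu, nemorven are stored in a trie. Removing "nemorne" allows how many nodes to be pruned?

2

A node on "nemorne"'s path can go only if nothing else ends at it or branches off below it.
The suffix "ne" (2 nodes) is used only by "nemorne"; the node for "nemor" still has the child "b", so pruning stops there.
Nodes removed: 2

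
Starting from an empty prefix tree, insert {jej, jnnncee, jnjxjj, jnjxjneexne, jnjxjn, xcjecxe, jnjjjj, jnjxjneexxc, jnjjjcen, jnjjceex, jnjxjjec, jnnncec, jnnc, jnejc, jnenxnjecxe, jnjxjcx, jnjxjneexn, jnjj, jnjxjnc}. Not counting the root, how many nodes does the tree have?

56

Count nodes per top-level branch (shared prefixes stored once):
  'j'-branch (jej, jnejc, jnenxnjecxe, jnjj, jnjjceex, jnjjjcen, jnjjjj, jnjxjcx, jnjxjj, jnjxjjec, jnjxjn, jnjxjnc, jnjxjneexn, jnjxjneexne, jnjxjneexxc, jnnc, jnnncec, jnnncee): 49 nodes
  'x'-branch (xcjecxe): 7 nodes
Sum: 56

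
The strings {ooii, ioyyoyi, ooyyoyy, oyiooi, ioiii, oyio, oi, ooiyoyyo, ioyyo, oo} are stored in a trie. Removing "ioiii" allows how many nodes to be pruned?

3

After clearing the end-marker at "ioiii", prune upward until reaching a node still needed by another word.
The suffix "iii" (3 nodes) is used only by "ioiii"; the node for "io" still has the child "y", so pruning stops there.
Nodes removed: 3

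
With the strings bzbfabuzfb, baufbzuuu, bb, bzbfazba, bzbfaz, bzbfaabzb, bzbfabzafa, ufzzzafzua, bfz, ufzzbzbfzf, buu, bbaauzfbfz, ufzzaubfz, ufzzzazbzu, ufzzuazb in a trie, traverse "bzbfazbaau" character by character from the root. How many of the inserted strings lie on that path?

2

Check each prefix of "bzbfazbaau" against the stored set — each match is an end-marker on the path.
Prefixes of the query that are stored words: "bzbfaz", "bzbfazba"
Count: 2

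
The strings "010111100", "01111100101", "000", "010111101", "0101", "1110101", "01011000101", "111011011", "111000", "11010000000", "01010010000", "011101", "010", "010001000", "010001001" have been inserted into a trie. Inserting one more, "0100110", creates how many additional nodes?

Walking "0100110" from the root, the first 4 characters ("0100") follow existing edges; "1" is the first miss.
So 7 − 4 = 3 new nodes.

3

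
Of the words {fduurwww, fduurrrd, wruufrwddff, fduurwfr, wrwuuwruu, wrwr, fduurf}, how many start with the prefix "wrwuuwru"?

1

Filter for entries beginning with "wrwuuwru":
Matches: "wrwuuwruu"
Count: 1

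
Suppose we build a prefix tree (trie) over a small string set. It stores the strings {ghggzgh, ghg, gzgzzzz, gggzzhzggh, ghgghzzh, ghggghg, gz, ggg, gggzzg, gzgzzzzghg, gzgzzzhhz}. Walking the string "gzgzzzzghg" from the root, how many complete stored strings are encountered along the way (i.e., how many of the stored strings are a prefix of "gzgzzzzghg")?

3

Walk "gzgzzzzghg" from the root; an end-of-word marker is hit whenever a stored word is a prefix of "gzgzzzzghg".
Prefixes of the query that are stored words: "gz", "gzgzzzz", "gzgzzzzghg"
Count: 3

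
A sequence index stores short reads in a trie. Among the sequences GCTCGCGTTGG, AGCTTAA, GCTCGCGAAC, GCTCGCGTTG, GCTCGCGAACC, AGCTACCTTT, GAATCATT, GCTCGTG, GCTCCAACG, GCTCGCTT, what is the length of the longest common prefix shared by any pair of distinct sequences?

The deepest shared node is where two words last agree before diverging.
e.g. "GCTCGCGAAC" and "GCTCGCGAACC" share the prefix "GCTCGCGAAC" of length 10; no pair shares a longer one.
Longest shared-prefix length: 10

10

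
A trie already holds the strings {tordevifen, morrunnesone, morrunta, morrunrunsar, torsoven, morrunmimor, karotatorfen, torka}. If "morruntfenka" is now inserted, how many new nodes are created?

Walking "morruntfenka" from the root, the first 7 characters ("morrunt") follow existing edges; "f" is the first miss.
So 12 − 7 = 5 new nodes.

5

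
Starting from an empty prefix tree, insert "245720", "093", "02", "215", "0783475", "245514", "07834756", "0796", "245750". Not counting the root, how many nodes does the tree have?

26

Count nodes per top-level branch (shared prefixes stored once):
  '0'-branch (02, 0783475, 07834756, 0796, 093): 13 nodes
  '2'-branch (215, 245514, 245720, 245750): 13 nodes
Sum: 26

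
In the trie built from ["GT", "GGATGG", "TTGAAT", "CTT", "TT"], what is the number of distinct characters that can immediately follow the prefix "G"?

2

The children of the "G" node are the distinct next characters among strings starting with "G".
Distinct next characters after "G": G, T.
That node has 2 child edges.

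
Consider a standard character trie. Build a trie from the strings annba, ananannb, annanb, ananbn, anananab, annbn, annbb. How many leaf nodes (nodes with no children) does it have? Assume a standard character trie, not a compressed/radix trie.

7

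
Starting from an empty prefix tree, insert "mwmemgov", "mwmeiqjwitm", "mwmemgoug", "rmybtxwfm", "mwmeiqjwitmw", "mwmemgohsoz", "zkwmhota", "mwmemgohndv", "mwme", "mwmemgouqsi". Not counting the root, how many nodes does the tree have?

45

Count nodes per top-level branch (shared prefixes stored once):
  'm'-branch (mwme, mwmeiqjwitm, mwmeiqjwitmw, mwmemgohndv, mwmemgohsoz, mwmemgoug, mwmemgouqsi, mwmemgov): 28 nodes
  'r'-branch (rmybtxwfm): 9 nodes
  'z'-branch (zkwmhota): 8 nodes
Sum: 45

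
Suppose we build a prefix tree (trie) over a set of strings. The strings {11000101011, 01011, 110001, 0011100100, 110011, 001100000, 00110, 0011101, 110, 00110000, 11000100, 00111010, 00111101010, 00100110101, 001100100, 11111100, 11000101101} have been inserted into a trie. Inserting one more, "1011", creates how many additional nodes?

The longest prefix of "1011" already in the trie is "1" (length 1).
Each of the 3 remaining characters creates one node.

3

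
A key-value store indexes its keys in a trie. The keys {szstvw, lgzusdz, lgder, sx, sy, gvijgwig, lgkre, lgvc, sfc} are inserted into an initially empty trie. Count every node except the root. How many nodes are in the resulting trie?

Trie structure (* marks end of a word):
(root)
├─ g
│  └─ v
│     └─ i
│        └─ j
│           └─ g
│              └─ w
│                 └─ i
│                    └─ g *
├─ l
│  └─ g
│     ├─ d
│     │  └─ e
│     │     └─ r *
│     ├─ k
│     │  └─ r
│     │     └─ e *
│     ├─ v
│     │  └─ c *
│     └─ z
│        └─ u
│           └─ s
│              └─ d
│                 └─ z *
└─ s
   ├─ f
   │  └─ c *
   ├─ x *
   ├─ y *
   └─ z
      └─ s
         └─ t
            └─ v
               └─ w *
Counting every labelled node above: 33.

33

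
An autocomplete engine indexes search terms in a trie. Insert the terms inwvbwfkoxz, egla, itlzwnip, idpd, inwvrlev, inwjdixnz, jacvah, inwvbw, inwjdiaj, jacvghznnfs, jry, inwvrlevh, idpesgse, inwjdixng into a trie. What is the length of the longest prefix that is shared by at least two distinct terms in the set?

The deepest shared node is where two words last agree before diverging.
"inwjdixng" and "inwjdixnz" agree on "inwjdixn" (8 characters) before diverging; nothing deeper is shared.
Longest shared-prefix length: 8

8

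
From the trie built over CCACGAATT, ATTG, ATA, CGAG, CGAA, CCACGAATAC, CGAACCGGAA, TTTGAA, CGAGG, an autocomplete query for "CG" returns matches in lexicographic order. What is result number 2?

Filter for "CG…" and sort: "CGAA", "CGAACCGGAA", "CGAG", "CGAGG"
The 2nd is CGAACCGGAA.

CGAACCGGAA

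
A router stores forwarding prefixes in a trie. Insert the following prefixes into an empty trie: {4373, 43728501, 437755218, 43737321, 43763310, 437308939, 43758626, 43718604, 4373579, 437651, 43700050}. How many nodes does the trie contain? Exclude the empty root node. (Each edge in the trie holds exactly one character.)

Count nodes per top-level branch (shared prefixes stored once):
  '4'-branch (43700050, 43718604, 43728501, 4373, 437308939, 4373579, 43737321, 43758626, 43763310, 437651, 437755218): 49 nodes
Sum: 49

49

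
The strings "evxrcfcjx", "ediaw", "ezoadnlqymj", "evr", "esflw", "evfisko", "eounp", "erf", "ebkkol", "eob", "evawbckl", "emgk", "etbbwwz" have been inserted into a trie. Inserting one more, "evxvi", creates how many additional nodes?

"evx" is already a path in the trie; the remaining "vi" must be added.
Each of the 2 remaining characters creates one node.

2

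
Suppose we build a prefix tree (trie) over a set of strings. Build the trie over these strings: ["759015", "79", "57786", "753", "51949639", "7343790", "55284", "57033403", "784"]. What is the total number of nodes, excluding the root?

Trie structure (* marks end of a word):
(root)
├─ 5
│  ├─ 1
│  │  └─ 9
│  │     └─ 4
│  │        └─ 9
│  │           └─ 6
│  │              └─ 3
│  │                 └─ 9 *
│  ├─ 5
│  │  └─ 2
│  │     └─ 8
│  │        └─ 4 *
│  └─ 7
│     ├─ 0
│     │  └─ 3
│     │     └─ 3
│     │        └─ 4
│     │           └─ 0
│     │              └─ 3 *
│     └─ 7
│        └─ 8
│           └─ 6 *
└─ 7
   ├─ 3
   │  └─ 4
   │     └─ 3
   │        └─ 7
   │           └─ 9
   │              └─ 0 *
   ├─ 5
   │  ├─ 3 *
   │  └─ 9
   │     └─ 0
   │        └─ 1
   │           └─ 5 *
   ├─ 8
   │  └─ 4 *
   └─ 9 *
Counting every labelled node above: 38.

38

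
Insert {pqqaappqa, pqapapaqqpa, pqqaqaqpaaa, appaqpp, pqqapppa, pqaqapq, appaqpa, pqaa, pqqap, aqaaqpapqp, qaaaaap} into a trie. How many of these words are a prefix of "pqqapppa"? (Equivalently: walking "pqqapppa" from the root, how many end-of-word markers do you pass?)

Traverse "pqqapppa" character by character; count nodes along the way that are marked as word ends.
Prefixes of the query that are stored words: "pqqap", "pqqapppa"
Count: 2

2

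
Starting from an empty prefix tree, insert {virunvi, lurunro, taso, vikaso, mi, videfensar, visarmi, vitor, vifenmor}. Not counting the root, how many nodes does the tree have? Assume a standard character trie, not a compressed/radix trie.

46

Insert word by word; a character creates a node only if that edge doesn't already exist:
  "virunvi" → 7 new (v, i, r, u, n, v, i)
  "lurunro" → 7 new (l, u, r, u, n, r, o)
  "taso" → 4 new (t, a, s, o)
  "vikaso" → prefix "vi" already present; 4 new (k, a, s, o)
  "mi" → 2 new (m, i)
  "videfensar" → prefix "vi" already present; 8 new (d, e, f, e, n, s, a, r)
  "visarmi" → prefix "vi" already present; 5 new (s, a, r, m, i)
  "vitor" → prefix "vi" already present; 3 new (t, o, r)
  "vifenmor" → prefix "vi" already present; 6 new (f, e, n, m, o, r)
Total nodes = 7 + 7 + 4 + 4 + 2 + 8 + 5 + 3 + 6 = 46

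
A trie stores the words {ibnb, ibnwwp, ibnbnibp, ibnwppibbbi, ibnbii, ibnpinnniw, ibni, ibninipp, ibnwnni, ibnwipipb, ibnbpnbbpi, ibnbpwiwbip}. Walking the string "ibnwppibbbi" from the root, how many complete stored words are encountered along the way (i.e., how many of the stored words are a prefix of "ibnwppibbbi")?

1

Walk "ibnwppibbbi" from the root; an end-of-word marker is hit whenever a stored word is a prefix of "ibnwppibbbi".
Prefixes of the query that are stored words: "ibnwppibbbi"
Count: 1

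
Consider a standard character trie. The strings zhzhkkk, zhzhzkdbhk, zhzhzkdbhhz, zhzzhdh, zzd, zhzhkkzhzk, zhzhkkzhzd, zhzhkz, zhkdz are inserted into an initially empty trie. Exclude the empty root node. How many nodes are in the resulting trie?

Count nodes per top-level branch (shared prefixes stored once):
  'z'-branch (zhkdz, zhzhkkk, zhzhkkzhzd, zhzhkkzhzk, zhzhkz, zhzhzkdbhhz, zhzhzkdbhk, zhzzhdh, zzd): 30 nodes
Sum: 30

30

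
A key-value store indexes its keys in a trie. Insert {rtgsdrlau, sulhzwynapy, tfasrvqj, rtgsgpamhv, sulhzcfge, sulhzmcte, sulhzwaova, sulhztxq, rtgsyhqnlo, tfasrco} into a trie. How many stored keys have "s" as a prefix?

Filter for entries beginning with "s":
Matches: "sulhzcfge", "sulhzmcte", "sulhztxq", "sulhzwaova", "sulhzwynapy"
Count: 5

5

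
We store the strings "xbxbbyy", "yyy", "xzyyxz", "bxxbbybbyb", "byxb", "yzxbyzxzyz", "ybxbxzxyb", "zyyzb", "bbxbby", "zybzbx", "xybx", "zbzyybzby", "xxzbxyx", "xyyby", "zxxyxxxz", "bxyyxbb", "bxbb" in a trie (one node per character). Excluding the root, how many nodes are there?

For each word, the new-node count is its length minus the longest prefix already in the trie:
  "xbxbbyy" → 7 new (x, b, x, b, b, y, y)
  "yyy" → 3 new (y, y, y)
  "xzyyxz" → prefix "x" already present; 5 new (z, y, y, x, z)
  "bxxbbybbyb" → 10 new (b, x, x, b, b, y, b, b, y, b)
  "byxb" → prefix "b" already present; 3 new (y, x, b)
  "yzxbyzxzyz" → prefix "y" already present; 9 new (z, x, b, y, z, x, z, y, z)
  "ybxbxzxyb" → prefix "y" already present; 8 new (b, x, b, x, z, x, y, b)
  "zyyzb" → 5 new (z, y, y, z, b)
  "bbxbby" → prefix "b" already present; 5 new (b, x, b, b, y)
  "zybzbx" → prefix "zy" already present; 4 new (b, z, b, x)
  "xybx" → prefix "x" already present; 3 new (y, b, x)
  "zbzyybzby" → prefix "z" already present; 8 new (b, z, y, y, b, z, b, y)
  "xxzbxyx" → prefix "x" already present; 6 new (x, z, b, x, y, x)
  "xyyby" → prefix "xy" already present; 3 new (y, b, y)
  "zxxyxxxz" → prefix "z" already present; 7 new (x, x, y, x, x, x, z)
  "bxyyxbb" → prefix "bx" already present; 5 new (y, y, x, b, b)
  "bxbb" → prefix "bx" already present; 2 new (b, b)
Total nodes = 7 + 3 + 5 + 10 + 3 + 9 + 8 + 5 + 5 + 4 + 3 + 8 + 6 + 3 + 7 + 5 + 2 = 93

93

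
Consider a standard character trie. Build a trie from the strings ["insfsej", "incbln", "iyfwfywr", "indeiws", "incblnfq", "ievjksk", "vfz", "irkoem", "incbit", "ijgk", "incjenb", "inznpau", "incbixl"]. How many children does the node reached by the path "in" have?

4

The children of the "in" node are the distinct next characters among strings starting with "in".
Characters that immediately follow "in" among the stored strings: {c, d, s, z}.
That node has 4 child edges.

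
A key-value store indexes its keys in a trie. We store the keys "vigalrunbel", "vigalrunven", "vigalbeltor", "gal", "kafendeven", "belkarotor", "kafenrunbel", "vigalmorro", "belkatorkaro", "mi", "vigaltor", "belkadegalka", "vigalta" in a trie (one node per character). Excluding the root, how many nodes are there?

74

For each word, the new-node count is its length minus the longest prefix already in the trie:
  "vigalrunbel" → 11 new (v, i, g, a, l, r, u, n, b, e, l)
  "vigalrunven" → prefix "vigalrun" already present; 3 new (v, e, n)
  "vigalbeltor" → prefix "vigal" already present; 6 new (b, e, l, t, o, r)
  "gal" → 3 new (g, a, l)
  "kafendeven" → 10 new (k, a, f, e, n, d, e, v, e, n)
  "belkarotor" → 10 new (b, e, l, k, a, r, o, t, o, r)
  "kafenrunbel" → prefix "kafen" already present; 6 new (r, u, n, b, e, l)
  "vigalmorro" → prefix "vigal" already present; 5 new (m, o, r, r, o)
  "belkatorkaro" → prefix "belka" already present; 7 new (t, o, r, k, a, r, o)
  "mi" → 2 new (m, i)
  "vigaltor" → prefix "vigal" already present; 3 new (t, o, r)
  "belkadegalka" → prefix "belka" already present; 7 new (d, e, g, a, l, k, a)
  "vigalta" → prefix "vigalt" already present; 1 new (a)
Total nodes = 11 + 3 + 6 + 3 + 10 + 10 + 6 + 5 + 7 + 2 + 3 + 7 + 1 = 74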